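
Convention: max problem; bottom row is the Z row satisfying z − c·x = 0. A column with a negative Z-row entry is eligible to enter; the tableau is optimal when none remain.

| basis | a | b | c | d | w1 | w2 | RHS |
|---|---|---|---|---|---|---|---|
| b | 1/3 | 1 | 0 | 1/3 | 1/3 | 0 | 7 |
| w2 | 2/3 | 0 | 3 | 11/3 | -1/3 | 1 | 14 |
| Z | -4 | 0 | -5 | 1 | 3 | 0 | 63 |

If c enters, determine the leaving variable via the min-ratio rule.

w2

Column c entries and ratios — b: 0 ≤ 0, skip; w2: 14/3 = 14/3.
Smallest ratio is 14/3 in the row of w2, so w2 leaves.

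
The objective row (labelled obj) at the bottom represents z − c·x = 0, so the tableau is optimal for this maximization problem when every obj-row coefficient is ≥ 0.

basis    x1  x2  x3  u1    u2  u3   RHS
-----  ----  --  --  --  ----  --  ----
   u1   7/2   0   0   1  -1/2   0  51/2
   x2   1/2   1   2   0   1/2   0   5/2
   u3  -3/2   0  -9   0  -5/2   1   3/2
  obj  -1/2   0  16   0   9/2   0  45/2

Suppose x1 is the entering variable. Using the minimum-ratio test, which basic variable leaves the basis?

x2

Column x1 entries and ratios — u1: (51/2)/(7/2) = 51/7; x2: (5/2)/(1/2) = 5; u3: -3/2 ≤ 0, skip.
Smallest ratio is 5 in the row of x2, so x2 leaves.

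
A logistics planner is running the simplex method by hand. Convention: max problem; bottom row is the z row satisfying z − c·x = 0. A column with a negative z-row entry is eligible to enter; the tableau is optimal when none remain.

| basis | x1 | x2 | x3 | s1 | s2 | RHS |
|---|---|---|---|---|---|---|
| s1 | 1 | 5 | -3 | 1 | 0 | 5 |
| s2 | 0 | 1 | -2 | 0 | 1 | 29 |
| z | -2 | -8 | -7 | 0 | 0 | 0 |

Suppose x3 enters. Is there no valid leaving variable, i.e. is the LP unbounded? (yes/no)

yes

Every constraint-row entry in column x3 is ≤ 0, so increasing x3 is unbounded.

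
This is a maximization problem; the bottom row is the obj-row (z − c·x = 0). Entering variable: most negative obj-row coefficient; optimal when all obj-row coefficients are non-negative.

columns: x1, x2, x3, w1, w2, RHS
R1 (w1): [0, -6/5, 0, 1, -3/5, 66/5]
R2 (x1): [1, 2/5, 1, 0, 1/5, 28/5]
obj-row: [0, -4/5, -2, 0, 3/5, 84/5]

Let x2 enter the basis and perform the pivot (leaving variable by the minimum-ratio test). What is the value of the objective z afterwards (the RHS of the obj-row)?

28

Ratio test on column x2 — row 1: entry -6/5 ≤ 0; row 2: (28/5)/(2/5) = 14. Minimum is 14 at row 2 (x1 leaves); pivot element 2/5.
Pivot on row 2; the obj-row RHS becomes 84/5 − (-4/5)·14 = 28.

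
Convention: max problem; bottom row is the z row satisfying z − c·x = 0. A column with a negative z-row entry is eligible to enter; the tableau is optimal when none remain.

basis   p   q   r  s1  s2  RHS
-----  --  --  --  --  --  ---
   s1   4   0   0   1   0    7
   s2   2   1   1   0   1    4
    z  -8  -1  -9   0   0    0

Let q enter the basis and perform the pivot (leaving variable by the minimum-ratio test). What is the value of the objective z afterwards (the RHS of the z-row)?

Ratio test on column q — row 1: entry 0 ≤ 0; row 2: 4/1 = 4. Minimum is 4 at row 2 (s2 leaves); pivot element 1.
Pivot on row 2; the z-row RHS becomes 0 − (-1)·4 = 4.

4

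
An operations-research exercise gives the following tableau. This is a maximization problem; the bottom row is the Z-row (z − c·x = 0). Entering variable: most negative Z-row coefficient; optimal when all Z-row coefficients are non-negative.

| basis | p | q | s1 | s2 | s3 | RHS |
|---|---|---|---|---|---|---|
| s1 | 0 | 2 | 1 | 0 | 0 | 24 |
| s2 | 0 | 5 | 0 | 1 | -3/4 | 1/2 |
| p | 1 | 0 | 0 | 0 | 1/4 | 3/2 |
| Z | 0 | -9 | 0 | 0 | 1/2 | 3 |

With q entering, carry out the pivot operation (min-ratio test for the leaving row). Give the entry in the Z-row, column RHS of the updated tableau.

Ratio test on column q — row 1: 24/2 = 12; row 2: (1/2)/5 = 1/10; row 3: entry 0 ≤ 0. Minimum is 1/10 at row 2 (s2 leaves); pivot element 5.
Divide row 2 by 5; eliminate column q from the other rows.
Z-row update in column RHS: 3 − (-9)·(1/10) = 39/10.

39/10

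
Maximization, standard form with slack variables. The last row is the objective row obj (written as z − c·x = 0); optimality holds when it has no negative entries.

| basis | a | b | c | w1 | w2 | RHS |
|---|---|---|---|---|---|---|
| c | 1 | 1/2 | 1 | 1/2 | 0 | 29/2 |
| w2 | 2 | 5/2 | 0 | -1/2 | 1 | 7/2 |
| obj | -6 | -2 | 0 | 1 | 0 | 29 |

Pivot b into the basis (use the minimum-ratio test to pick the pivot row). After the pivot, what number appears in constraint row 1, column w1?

3/5

Ratio test on column b — row 1: (29/2)/(1/2) = 29; row 2: (7/2)/(5/2) = 7/5. Minimum is 7/5 at row 2 (w2 leaves); pivot element 5/2.
Divide row 2 by 5/2; eliminate column b from the other rows.
Row 1 update in column w1: 1/2 − (1/2)·(-1/5) = 3/5.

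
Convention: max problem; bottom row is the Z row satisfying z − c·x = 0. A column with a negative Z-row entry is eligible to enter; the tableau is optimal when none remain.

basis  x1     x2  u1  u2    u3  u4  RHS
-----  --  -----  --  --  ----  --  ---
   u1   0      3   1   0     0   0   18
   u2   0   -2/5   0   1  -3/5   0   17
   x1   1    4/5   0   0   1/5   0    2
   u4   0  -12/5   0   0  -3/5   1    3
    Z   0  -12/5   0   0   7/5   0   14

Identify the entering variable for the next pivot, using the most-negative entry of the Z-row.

Negative Z-row entries: x2: -12/5.
The most negative is -12/5 in column x2, so x2 enters.

x2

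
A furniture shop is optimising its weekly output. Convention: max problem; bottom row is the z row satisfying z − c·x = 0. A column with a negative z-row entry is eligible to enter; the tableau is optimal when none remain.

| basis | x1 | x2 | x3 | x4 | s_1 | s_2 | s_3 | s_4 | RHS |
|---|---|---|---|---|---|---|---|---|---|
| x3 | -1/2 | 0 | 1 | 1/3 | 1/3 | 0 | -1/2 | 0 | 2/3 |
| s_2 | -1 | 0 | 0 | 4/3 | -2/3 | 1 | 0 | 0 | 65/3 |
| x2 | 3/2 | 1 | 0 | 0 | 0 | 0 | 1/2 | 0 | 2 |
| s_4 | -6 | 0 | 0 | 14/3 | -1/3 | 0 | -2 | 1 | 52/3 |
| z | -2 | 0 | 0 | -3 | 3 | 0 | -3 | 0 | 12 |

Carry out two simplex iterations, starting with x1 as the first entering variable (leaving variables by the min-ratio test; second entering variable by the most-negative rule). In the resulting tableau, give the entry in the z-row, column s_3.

-16/3

Ratio test on column x1 — row 1: entry -1/2 ≤ 0; row 2: entry -1 ≤ 0; row 3: 2/(3/2) = 4/3; row 4: entry -6 ≤ 0. Minimum is 4/3 at row 3 (x2 leaves); pivot element 3/2.
Divide row 3 by 3/2; eliminate column x1 from the other rows.
Second iteration: most negative z-row entry is -3 in column x4, so x4 enters.
Ratio test on column x4 — row 1: (4/3)/(1/3) = 4; row 2: 23/(4/3) = 69/4; row 3: entry 0 ≤ 0; row 4: (76/3)/(14/3) = 38/7. Minimum is 4 at row 1 (x3 leaves); pivot element 1/3.
Divide row 1 by 1/3; eliminate column x4 from the other rows.
After both pivots, the entry at the z-row, column s_3 is -16/3.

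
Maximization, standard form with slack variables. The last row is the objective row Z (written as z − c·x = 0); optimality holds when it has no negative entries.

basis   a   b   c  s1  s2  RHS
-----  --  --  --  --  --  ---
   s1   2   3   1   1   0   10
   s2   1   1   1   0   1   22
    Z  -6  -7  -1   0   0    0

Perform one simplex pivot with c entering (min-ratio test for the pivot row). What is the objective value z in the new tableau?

Ratio test on column c — row 1: 10/1 = 10; row 2: 22/1 = 22. Minimum is 10 at row 1 (s1 leaves); pivot element 1.
Pivot on row 1; the Z-row RHS becomes 0 − (-1)·10 = 10.

10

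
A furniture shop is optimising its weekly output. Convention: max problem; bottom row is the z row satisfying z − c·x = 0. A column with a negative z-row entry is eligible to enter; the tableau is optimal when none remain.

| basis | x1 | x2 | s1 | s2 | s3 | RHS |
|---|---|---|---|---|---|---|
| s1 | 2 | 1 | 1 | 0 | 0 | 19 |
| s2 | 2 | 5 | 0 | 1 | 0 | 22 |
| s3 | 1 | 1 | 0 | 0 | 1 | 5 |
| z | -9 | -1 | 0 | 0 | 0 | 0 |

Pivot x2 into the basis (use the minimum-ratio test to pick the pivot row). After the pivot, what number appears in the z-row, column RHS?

22/5

Ratio test on column x2 — row 1: 19/1 = 19; row 2: 22/5 = 22/5; row 3: 5/1 = 5. Minimum is 22/5 at row 2 (s2 leaves); pivot element 5.
Divide row 2 by 5; eliminate column x2 from the other rows.
z-row update in column RHS: 0 − (-1)·(22/5) = 22/5.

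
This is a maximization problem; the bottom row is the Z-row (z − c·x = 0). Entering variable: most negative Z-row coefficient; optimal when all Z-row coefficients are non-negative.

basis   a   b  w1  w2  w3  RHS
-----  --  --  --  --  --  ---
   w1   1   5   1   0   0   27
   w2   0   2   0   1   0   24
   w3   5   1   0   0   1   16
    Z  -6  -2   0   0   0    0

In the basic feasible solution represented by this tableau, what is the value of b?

b is not in the basis, so in the current basic feasible solution b = 0.

0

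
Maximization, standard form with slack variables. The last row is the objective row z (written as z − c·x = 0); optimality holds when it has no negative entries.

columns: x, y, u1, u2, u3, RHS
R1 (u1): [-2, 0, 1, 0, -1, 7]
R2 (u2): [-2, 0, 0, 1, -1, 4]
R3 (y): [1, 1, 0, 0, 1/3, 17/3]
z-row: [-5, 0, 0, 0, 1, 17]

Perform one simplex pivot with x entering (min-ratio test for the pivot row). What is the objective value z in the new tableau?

136/3

Ratio test on column x — row 1: entry -2 ≤ 0; row 2: entry -2 ≤ 0; row 3: (17/3)/1 = 17/3. Minimum is 17/3 at row 3 (y leaves); pivot element 1.
Pivot on row 3; the z-row RHS becomes 17 − (-5)·(17/3) = 136/3.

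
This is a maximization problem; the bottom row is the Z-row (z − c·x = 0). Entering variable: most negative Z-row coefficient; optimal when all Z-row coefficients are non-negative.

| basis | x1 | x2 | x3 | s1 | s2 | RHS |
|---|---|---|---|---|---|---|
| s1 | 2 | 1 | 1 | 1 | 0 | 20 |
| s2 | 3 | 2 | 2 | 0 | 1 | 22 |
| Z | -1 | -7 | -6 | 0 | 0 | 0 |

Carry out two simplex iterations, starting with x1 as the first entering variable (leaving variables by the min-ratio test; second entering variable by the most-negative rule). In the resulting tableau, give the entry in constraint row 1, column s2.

-1/2

Ratio test on column x1 — row 1: 20/2 = 10; row 2: 22/3 = 22/3. Minimum is 22/3 at row 2 (s2 leaves); pivot element 3.
Divide row 2 by 3; eliminate column x1 from the other rows.
Second iteration: most negative Z-row entry is -19/3 in column x2, so x2 enters.
Ratio test on column x2 — row 1: entry -1/3 ≤ 0; row 2: (22/3)/(2/3) = 11. Minimum is 11 at row 2 (x1 leaves); pivot element 2/3.
Divide row 2 by 2/3; eliminate column x2 from the other rows.
After both pivots, the entry at constraint row 1, column s2 is -1/2.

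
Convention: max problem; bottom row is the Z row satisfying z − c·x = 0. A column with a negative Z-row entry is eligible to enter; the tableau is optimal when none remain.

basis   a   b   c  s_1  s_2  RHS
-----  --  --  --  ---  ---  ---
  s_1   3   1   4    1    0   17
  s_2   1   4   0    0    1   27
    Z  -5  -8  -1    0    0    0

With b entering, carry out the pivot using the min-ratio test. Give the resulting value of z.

Ratio test on column b — row 1: 17/1 = 17; row 2: 27/4 = 27/4. Minimum is 27/4 at row 2 (s_2 leaves); pivot element 4.
Pivot on row 2; the Z-row RHS becomes 0 − (-8)·(27/4) = 54.

54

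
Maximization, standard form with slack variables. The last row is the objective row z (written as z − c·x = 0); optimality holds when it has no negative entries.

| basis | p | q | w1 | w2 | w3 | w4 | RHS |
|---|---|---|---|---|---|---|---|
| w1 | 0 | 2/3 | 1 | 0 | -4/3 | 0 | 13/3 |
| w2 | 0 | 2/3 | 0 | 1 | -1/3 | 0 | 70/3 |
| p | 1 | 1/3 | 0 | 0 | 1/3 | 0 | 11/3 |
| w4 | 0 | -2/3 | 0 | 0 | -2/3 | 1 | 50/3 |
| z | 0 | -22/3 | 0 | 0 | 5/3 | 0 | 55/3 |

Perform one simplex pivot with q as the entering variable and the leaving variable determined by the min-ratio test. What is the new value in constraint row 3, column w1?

-1/2

Ratio test on column q — row 1: (13/3)/(2/3) = 13/2; row 2: (70/3)/(2/3) = 35; row 3: (11/3)/(1/3) = 11; row 4: entry -2/3 ≤ 0. Minimum is 13/2 at row 1 (w1 leaves); pivot element 2/3.
Divide row 1 by 2/3; eliminate column q from the other rows.
Row 3 update in column w1: 0 − (1/3)·(3/2) = -1/2.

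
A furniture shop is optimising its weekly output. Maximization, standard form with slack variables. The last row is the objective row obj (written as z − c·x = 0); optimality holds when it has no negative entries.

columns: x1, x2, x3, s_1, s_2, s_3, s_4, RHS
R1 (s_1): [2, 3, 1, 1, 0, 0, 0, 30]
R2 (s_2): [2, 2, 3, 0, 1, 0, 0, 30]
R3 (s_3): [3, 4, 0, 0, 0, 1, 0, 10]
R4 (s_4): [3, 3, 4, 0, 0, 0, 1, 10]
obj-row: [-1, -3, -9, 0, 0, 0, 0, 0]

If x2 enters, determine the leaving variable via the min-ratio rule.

s_3

Column x2 entries and ratios — s_1: 30/3 = 10; s_2: 30/2 = 15; s_3: 10/4 = 5/2; s_4: 10/3 = 10/3.
Smallest ratio is 5/2 in the row of s_3, so s_3 leaves.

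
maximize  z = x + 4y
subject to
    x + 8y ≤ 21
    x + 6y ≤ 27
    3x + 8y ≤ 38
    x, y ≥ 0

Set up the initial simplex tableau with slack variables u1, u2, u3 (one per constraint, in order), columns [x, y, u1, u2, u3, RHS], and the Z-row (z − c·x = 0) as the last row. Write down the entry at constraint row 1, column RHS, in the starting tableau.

21

The RHS of constraint 1 is b_1 = 21.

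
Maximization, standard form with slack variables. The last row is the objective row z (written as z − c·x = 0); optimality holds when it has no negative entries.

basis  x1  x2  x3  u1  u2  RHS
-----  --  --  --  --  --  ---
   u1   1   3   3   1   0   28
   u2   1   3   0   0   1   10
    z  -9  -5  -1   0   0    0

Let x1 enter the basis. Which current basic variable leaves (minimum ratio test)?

u2

Column x1 entries and ratios — u1: 28/1 = 28; u2: 10/1 = 10.
Smallest ratio is 10 in the row of u2, so u2 leaves.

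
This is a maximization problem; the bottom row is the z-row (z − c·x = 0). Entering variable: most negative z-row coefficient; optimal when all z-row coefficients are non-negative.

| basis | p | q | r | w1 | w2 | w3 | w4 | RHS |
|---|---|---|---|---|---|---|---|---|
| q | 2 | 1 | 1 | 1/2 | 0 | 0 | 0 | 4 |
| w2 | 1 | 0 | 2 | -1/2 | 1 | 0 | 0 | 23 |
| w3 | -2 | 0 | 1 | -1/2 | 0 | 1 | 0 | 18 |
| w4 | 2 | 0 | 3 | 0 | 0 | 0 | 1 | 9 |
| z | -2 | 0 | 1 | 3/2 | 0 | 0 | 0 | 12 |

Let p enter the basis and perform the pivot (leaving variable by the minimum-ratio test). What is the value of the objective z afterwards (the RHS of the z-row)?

Ratio test on column p — row 1: 4/2 = 2; row 2: 23/1 = 23; row 3: entry -2 ≤ 0; row 4: 9/2 = 9/2. Minimum is 2 at row 1 (q leaves); pivot element 2.
Pivot on row 1; the z-row RHS becomes 12 − (-2)·2 = 16.

16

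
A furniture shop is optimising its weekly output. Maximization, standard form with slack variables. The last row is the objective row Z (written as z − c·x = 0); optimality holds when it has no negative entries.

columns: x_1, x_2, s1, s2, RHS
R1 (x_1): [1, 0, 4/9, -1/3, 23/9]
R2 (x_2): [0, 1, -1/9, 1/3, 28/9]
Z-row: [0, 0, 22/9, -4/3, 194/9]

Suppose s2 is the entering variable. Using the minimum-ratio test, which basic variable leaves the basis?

x_2

Column s2 entries and ratios — x_1: -1/3 ≤ 0, skip; x_2: (28/9)/(1/3) = 28/3.
Smallest ratio is 28/3 in the row of x_2, so x_2 leaves.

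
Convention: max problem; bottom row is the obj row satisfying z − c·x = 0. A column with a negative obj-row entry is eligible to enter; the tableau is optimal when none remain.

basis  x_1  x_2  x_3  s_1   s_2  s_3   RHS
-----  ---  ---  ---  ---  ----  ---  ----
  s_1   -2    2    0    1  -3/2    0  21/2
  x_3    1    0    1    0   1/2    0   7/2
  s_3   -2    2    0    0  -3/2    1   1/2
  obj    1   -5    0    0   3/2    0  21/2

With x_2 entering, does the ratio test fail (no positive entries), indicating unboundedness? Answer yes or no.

Column x_2 has positive entries in row(s) 1, 3, so the ratio test bounds it — not unbounded.

no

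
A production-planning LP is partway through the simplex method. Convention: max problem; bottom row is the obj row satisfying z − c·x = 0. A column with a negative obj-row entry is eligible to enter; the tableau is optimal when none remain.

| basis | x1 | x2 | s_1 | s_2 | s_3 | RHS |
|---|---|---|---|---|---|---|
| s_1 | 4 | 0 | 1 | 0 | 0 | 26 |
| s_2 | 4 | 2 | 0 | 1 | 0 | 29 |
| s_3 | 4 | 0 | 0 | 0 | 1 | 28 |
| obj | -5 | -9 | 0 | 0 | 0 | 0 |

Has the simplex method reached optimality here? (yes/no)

The obj-row has a negative entry -9 in column x2, so it is not optimal.

no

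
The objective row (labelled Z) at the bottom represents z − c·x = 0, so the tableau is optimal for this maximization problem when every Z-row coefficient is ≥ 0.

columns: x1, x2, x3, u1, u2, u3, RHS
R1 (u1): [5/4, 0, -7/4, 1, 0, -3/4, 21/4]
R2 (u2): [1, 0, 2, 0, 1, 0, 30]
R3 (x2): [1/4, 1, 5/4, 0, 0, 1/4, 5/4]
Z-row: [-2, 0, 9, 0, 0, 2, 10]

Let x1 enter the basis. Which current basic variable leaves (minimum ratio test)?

u1

Column x1 entries and ratios — u1: (21/4)/(5/4) = 21/5; u2: 30/1 = 30; x2: (5/4)/(1/4) = 5.
Smallest ratio is 21/5 in the row of u1, so u1 leaves.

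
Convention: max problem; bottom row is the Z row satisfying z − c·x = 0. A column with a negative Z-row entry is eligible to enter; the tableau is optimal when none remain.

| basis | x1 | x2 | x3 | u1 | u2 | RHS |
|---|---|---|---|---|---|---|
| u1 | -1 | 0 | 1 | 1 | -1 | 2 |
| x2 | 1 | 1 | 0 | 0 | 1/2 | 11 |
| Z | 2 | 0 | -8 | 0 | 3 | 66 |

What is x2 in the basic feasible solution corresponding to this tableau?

x2 is basic (row 2); its value is the RHS of that row, 11.

11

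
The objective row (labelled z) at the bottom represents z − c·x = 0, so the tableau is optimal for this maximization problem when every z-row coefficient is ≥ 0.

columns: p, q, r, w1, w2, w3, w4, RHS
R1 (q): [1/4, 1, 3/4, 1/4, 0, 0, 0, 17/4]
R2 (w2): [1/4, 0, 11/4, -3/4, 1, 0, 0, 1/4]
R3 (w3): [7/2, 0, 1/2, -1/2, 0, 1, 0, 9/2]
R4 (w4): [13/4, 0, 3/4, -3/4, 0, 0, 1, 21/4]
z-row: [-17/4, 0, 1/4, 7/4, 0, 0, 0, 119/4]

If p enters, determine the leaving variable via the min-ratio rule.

Column p entries and ratios — q: (17/4)/(1/4) = 17; w2: (1/4)/(1/4) = 1; w3: (9/2)/(7/2) = 9/7; w4: (21/4)/(13/4) = 21/13.
Smallest ratio is 1 in the row of w2, so w2 leaves.

w2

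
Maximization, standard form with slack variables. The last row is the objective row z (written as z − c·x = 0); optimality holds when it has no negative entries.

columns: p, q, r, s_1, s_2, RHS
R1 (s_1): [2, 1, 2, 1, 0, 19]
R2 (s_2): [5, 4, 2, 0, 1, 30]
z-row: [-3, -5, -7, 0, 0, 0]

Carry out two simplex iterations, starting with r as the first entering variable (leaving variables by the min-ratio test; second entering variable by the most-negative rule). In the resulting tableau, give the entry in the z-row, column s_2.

1/2

Ratio test on column r — row 1: 19/2 = 19/2; row 2: 30/2 = 15. Minimum is 19/2 at row 1 (s_1 leaves); pivot element 2.
Divide row 1 by 2; eliminate column r from the other rows.
Second iteration: most negative z-row entry is -3/2 in column q, so q enters.
Ratio test on column q — row 1: (19/2)/(1/2) = 19; row 2: 11/3 = 11/3. Minimum is 11/3 at row 2 (s_2 leaves); pivot element 3.
Divide row 2 by 3; eliminate column q from the other rows.
After both pivots, the entry at the z-row, column s_2 is 1/2.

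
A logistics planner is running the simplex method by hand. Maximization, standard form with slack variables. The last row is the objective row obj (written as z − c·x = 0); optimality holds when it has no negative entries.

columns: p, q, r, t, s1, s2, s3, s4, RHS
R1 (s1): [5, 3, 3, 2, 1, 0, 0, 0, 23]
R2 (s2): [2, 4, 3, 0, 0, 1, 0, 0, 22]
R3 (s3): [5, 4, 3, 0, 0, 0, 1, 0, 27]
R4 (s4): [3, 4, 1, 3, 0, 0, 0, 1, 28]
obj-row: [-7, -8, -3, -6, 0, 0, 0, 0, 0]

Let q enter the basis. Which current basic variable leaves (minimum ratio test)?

s2

Column q entries and ratios — s1: 23/3 = 23/3; s2: 22/4 = 11/2; s3: 27/4 = 27/4; s4: 28/4 = 7.
Smallest ratio is 11/2 in the row of s2, so s2 leaves.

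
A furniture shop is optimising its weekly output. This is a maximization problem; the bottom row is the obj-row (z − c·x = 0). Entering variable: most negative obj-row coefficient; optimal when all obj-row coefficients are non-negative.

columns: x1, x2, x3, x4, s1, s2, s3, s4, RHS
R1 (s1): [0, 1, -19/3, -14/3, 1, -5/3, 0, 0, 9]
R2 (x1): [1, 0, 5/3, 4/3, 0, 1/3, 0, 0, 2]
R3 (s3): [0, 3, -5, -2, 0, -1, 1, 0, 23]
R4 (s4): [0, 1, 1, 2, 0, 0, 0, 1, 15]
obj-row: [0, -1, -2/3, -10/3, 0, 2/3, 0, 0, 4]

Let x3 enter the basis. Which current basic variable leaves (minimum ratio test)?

x1

Column x3 entries and ratios — s1: -19/3 ≤ 0, skip; x1: 2/(5/3) = 6/5; s3: -5 ≤ 0, skip; s4: 15/1 = 15.
Smallest ratio is 6/5 in the row of x1, so x1 leaves.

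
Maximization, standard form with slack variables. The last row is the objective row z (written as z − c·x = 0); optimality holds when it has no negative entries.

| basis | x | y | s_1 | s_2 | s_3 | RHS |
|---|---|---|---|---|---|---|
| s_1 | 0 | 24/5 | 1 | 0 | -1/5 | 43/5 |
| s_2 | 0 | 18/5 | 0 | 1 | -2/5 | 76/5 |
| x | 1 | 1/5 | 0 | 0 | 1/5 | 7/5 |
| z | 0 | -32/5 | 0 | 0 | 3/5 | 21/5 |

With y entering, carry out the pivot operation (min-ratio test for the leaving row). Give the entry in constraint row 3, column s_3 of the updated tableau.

5/24

Ratio test on column y — row 1: (43/5)/(24/5) = 43/24; row 2: (76/5)/(18/5) = 38/9; row 3: (7/5)/(1/5) = 7. Minimum is 43/24 at row 1 (s_1 leaves); pivot element 24/5.
Divide row 1 by 24/5; eliminate column y from the other rows.
Row 3 update in column s_3: 1/5 − (1/5)·(-1/24) = 5/24.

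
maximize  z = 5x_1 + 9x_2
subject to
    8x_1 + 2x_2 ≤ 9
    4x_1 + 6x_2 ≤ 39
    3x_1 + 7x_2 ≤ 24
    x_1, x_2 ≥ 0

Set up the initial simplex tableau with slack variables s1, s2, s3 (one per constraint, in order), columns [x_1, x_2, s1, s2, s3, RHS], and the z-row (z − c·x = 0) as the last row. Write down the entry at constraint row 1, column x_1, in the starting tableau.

Constraint 1 has coefficient 8 on x_1.

8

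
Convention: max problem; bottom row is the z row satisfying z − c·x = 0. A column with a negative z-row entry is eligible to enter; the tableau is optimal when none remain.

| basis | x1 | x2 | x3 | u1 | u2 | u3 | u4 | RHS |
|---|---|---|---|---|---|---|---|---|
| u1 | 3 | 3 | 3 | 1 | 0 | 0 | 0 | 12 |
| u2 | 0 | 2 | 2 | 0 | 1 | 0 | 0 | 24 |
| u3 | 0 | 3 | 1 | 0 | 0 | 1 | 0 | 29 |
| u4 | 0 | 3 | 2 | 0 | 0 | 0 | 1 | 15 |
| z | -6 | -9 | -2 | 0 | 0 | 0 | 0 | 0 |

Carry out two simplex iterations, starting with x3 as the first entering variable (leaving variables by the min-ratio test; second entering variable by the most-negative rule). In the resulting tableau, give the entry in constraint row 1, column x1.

1

Ratio test on column x3 — row 1: 12/3 = 4; row 2: 24/2 = 12; row 3: 29/1 = 29; row 4: 15/2 = 15/2. Minimum is 4 at row 1 (u1 leaves); pivot element 3.
Divide row 1 by 3; eliminate column x3 from the other rows.
Second iteration: most negative z-row entry is -7 in column x2, so x2 enters.
Ratio test on column x2 — row 1: 4/1 = 4; row 2: entry 0 ≤ 0; row 3: 25/2 = 25/2; row 4: 7/1 = 7. Minimum is 4 at row 1 (x3 leaves); pivot element 1.
Divide row 1 by 1; eliminate column x2 from the other rows.
After both pivots, the entry at constraint row 1, column x1 is 1.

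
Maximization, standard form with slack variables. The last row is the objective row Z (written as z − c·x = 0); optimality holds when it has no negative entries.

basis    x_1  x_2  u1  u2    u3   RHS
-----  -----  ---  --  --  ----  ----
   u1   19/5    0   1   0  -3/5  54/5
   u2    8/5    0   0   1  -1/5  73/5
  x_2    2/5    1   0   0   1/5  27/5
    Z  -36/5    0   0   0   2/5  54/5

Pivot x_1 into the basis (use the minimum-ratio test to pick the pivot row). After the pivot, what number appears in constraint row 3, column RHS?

81/19

Ratio test on column x_1 — row 1: (54/5)/(19/5) = 54/19; row 2: (73/5)/(8/5) = 73/8; row 3: (27/5)/(2/5) = 27/2. Minimum is 54/19 at row 1 (u1 leaves); pivot element 19/5.
Divide row 1 by 19/5; eliminate column x_1 from the other rows.
Row 3 update in column RHS: 27/5 − (2/5)·(54/19) = 81/19.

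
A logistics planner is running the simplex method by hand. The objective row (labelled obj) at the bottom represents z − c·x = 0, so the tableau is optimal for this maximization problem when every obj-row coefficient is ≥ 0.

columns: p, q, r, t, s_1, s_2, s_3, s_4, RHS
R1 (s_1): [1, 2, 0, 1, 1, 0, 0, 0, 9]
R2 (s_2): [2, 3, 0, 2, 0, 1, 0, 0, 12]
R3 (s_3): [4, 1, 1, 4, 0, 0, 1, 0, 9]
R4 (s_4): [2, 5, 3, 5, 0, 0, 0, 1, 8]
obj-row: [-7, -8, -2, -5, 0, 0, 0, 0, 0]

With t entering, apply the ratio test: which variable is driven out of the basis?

s_4

Column t entries and ratios — s_1: 9/1 = 9; s_2: 12/2 = 6; s_3: 9/4 = 9/4; s_4: 8/5 = 8/5.
Smallest ratio is 8/5 in the row of s_4, so s_4 leaves.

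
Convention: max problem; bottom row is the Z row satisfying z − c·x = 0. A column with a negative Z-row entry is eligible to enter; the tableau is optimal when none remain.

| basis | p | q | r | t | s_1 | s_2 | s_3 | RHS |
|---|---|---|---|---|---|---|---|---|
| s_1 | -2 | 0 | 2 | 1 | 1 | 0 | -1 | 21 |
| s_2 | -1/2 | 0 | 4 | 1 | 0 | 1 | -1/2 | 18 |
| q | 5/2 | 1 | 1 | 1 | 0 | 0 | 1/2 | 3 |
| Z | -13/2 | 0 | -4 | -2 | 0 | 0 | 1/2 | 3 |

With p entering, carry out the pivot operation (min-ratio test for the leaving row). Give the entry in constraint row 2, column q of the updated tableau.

Ratio test on column p — row 1: entry -2 ≤ 0; row 2: entry -1/2 ≤ 0; row 3: 3/(5/2) = 6/5. Minimum is 6/5 at row 3 (q leaves); pivot element 5/2.
Divide row 3 by 5/2; eliminate column p from the other rows.
Row 2 update in column q: 0 − (-1/2)·(2/5) = 1/5.

1/5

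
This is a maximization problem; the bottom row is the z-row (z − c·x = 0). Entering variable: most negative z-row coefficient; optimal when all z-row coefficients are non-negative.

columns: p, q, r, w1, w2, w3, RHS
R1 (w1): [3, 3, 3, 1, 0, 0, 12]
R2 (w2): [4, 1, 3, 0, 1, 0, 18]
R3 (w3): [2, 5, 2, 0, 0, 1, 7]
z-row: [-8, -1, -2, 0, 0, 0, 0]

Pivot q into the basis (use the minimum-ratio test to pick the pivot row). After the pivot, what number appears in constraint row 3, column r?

Ratio test on column q — row 1: 12/3 = 4; row 2: 18/1 = 18; row 3: 7/5 = 7/5. Minimum is 7/5 at row 3 (w3 leaves); pivot element 5.
Divide row 3 by 5; eliminate column q from the other rows.
In the new row 3, the r entry is the old entry divided by the pivot: 2/5 = 2/5.

2/5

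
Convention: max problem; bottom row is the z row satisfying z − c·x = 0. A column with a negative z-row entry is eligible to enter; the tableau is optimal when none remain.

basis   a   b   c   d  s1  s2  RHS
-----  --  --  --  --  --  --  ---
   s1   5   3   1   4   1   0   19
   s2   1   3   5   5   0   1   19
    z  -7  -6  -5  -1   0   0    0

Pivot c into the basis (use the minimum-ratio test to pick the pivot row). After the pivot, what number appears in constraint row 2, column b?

3/5

Ratio test on column c — row 1: 19/1 = 19; row 2: 19/5 = 19/5. Minimum is 19/5 at row 2 (s2 leaves); pivot element 5.
Divide row 2 by 5; eliminate column c from the other rows.
In the new row 2, the b entry is the old entry divided by the pivot: 3/5 = 3/5.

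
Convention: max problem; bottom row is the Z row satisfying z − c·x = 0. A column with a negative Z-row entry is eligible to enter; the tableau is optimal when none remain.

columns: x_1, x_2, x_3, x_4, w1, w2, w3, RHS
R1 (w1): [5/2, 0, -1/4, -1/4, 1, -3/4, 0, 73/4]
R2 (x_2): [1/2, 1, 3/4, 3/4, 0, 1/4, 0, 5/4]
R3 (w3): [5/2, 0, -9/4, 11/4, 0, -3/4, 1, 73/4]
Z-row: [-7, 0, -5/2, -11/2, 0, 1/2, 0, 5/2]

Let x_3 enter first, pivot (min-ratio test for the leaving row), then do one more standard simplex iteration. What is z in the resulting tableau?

20

Ratio test on column x_3 — row 1: entry -1/4 ≤ 0; row 2: (5/4)/(3/4) = 5/3; row 3: entry -9/4 ≤ 0. Minimum is 5/3 at row 2 (x_2 leaves); pivot element 3/4.
Pivot on row 2; the Z-row RHS becomes 5/2 − (-5/2)·(5/3) = 20/3.
Next entering variable (most negative Z-row entry -16/3): x_1.
Ratio test on column x_1 — row 1: (56/3)/(8/3) = 7; row 2: (5/3)/(2/3) = 5/2; row 3: 22/4 = 11/2. Minimum is 5/2 at row 2 (x_3 leaves); pivot element 2/3.
After the second pivot the Z-row RHS is 20/3 − (-16/3)·(5/2) = 20.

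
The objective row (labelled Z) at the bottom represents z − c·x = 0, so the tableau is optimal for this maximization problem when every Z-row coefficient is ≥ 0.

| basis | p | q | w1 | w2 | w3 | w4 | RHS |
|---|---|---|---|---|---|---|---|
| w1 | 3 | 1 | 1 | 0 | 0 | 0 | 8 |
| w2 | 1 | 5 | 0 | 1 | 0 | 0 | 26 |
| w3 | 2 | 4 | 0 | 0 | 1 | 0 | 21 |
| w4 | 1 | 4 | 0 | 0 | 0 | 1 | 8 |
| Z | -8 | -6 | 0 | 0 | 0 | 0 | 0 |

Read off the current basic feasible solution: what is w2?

26

w2 is basic (row 2); its value is the RHS of that row, 26.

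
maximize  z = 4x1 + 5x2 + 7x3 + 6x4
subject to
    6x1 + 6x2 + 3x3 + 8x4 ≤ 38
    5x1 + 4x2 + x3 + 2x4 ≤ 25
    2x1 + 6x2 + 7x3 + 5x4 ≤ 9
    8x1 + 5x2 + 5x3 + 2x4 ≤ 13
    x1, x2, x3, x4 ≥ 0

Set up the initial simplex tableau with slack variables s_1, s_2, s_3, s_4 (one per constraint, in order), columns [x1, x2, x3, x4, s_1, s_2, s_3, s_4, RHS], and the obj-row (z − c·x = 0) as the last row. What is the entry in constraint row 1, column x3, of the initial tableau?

Constraint 1 has coefficient 3 on x3.

3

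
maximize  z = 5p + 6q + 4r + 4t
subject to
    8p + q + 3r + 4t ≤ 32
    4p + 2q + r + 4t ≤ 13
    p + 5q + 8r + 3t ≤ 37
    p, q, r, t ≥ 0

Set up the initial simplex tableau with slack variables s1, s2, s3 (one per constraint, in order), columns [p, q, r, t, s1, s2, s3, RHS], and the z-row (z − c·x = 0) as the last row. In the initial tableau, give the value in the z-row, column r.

The z-row carries the negated objective coefficients: the r entry is -4.

-4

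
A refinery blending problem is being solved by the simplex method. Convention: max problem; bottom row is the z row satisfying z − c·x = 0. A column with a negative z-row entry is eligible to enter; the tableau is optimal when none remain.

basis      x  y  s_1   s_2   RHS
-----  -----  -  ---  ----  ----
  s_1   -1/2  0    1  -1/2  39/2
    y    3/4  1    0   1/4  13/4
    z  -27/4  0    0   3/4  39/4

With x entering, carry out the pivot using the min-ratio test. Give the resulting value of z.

Ratio test on column x — row 1: entry -1/2 ≤ 0; row 2: (13/4)/(3/4) = 13/3. Minimum is 13/3 at row 2 (y leaves); pivot element 3/4.
Pivot on row 2; the z-row RHS becomes 39/4 − (-27/4)·(13/3) = 39.

39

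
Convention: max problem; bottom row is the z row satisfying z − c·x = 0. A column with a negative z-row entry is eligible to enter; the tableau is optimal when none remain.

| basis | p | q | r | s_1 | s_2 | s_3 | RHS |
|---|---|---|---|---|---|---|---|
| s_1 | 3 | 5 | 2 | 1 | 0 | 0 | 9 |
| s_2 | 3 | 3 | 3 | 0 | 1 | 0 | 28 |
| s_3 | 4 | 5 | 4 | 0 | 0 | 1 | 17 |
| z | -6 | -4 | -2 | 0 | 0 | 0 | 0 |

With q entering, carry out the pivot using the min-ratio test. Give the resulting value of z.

Ratio test on column q — row 1: 9/5 = 9/5; row 2: 28/3 = 28/3; row 3: 17/5 = 17/5. Minimum is 9/5 at row 1 (s_1 leaves); pivot element 5.
Pivot on row 1; the z-row RHS becomes 0 − (-4)·(9/5) = 36/5.

36/5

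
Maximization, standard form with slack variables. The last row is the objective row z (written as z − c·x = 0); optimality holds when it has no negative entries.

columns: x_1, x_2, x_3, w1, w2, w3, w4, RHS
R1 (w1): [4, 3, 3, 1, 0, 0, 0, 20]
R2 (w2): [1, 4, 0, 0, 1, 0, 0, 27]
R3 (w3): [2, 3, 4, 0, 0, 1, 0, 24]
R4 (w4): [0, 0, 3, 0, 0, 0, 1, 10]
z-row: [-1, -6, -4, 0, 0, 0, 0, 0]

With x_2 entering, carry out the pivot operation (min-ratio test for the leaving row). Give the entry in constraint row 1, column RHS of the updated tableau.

Ratio test on column x_2 — row 1: 20/3 = 20/3; row 2: 27/4 = 27/4; row 3: 24/3 = 8; row 4: entry 0 ≤ 0. Minimum is 20/3 at row 1 (w1 leaves); pivot element 3.
Divide row 1 by 3; eliminate column x_2 from the other rows.
In the new row 1, the RHS entry is the old entry divided by the pivot: 20/3 = 20/3.

20/3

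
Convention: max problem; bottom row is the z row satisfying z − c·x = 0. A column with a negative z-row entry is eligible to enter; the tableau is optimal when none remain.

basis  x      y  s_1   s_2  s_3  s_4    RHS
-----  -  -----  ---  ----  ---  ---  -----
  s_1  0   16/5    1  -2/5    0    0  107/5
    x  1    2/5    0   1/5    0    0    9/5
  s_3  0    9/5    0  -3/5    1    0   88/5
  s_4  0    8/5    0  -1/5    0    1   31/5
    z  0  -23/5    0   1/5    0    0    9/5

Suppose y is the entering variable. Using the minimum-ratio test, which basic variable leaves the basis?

Column y entries and ratios — s_1: (107/5)/(16/5) = 107/16; x: (9/5)/(2/5) = 9/2; s_3: (88/5)/(9/5) = 88/9; s_4: (31/5)/(8/5) = 31/8.
Smallest ratio is 31/8 in the row of s_4, so s_4 leaves.

s_4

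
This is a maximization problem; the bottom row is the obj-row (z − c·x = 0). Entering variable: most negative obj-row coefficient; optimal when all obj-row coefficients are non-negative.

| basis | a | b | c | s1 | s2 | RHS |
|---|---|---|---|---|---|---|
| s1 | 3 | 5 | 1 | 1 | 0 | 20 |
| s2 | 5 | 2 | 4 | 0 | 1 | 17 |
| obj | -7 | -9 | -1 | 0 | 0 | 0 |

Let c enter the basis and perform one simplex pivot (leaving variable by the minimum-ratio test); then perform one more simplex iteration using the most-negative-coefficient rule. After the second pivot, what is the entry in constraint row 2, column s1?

-1/9

Ratio test on column c — row 1: 20/1 = 20; row 2: 17/4 = 17/4. Minimum is 17/4 at row 2 (s2 leaves); pivot element 4.
Divide row 2 by 4; eliminate column c from the other rows.
Second iteration: most negative obj-row entry is -17/2 in column b, so b enters.
Ratio test on column b — row 1: (63/4)/(9/2) = 7/2; row 2: (17/4)/(1/2) = 17/2. Minimum is 7/2 at row 1 (s1 leaves); pivot element 9/2.
Divide row 1 by 9/2; eliminate column b from the other rows.
After both pivots, the entry at constraint row 2, column s1 is -1/9.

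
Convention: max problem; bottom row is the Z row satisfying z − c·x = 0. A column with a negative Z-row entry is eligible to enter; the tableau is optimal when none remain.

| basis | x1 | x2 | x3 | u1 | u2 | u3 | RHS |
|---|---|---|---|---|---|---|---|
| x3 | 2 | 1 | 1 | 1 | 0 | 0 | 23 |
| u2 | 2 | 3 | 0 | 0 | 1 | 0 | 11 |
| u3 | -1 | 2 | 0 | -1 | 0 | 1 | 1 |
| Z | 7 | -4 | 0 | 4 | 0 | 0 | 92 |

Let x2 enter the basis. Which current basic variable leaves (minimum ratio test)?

Column x2 entries and ratios — x3: 23/1 = 23; u2: 11/3 = 11/3; u3: 1/2 = 1/2.
Smallest ratio is 1/2 in the row of u3, so u3 leaves.

u3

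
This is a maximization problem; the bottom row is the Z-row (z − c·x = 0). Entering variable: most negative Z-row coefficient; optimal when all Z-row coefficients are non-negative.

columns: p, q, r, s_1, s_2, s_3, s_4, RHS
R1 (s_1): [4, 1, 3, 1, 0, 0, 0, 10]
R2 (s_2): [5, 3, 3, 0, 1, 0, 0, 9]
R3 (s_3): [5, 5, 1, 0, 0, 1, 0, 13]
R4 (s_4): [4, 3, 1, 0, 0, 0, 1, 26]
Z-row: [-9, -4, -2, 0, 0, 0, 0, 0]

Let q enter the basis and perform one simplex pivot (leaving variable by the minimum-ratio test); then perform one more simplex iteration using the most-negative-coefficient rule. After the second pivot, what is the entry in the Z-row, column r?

Ratio test on column q — row 1: 10/1 = 10; row 2: 9/3 = 3; row 3: 13/5 = 13/5; row 4: 26/3 = 26/3. Minimum is 13/5 at row 3 (s_3 leaves); pivot element 5.
Divide row 3 by 5; eliminate column q from the other rows.
Second iteration: most negative Z-row entry is -5 in column p, so p enters.
Ratio test on column p — row 1: (37/5)/3 = 37/15; row 2: (6/5)/2 = 3/5; row 3: (13/5)/1 = 13/5; row 4: (91/5)/1 = 91/5. Minimum is 3/5 at row 2 (s_2 leaves); pivot element 2.
Divide row 2 by 2; eliminate column p from the other rows.
After both pivots, the entry at the Z-row, column r is 24/5.

24/5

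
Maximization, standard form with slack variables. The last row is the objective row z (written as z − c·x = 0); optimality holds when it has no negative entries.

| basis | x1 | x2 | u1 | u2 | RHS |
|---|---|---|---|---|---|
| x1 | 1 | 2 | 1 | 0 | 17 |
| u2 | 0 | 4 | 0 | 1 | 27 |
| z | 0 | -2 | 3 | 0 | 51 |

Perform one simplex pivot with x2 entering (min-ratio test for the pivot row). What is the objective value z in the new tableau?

Ratio test on column x2 — row 1: 17/2 = 17/2; row 2: 27/4 = 27/4. Minimum is 27/4 at row 2 (u2 leaves); pivot element 4.
Pivot on row 2; the z-row RHS becomes 51 − (-2)·(27/4) = 129/2.

129/2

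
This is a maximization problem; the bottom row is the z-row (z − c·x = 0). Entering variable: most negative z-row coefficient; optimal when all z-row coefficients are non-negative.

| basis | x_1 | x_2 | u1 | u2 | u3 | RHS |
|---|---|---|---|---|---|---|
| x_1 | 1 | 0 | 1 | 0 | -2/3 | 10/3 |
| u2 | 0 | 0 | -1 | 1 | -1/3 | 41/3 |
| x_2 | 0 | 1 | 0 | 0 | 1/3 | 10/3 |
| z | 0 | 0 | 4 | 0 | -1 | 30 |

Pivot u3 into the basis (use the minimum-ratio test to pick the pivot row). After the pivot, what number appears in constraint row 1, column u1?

Ratio test on column u3 — row 1: entry -2/3 ≤ 0; row 2: entry -1/3 ≤ 0; row 3: (10/3)/(1/3) = 10. Minimum is 10 at row 3 (x_2 leaves); pivot element 1/3.
Divide row 3 by 1/3; eliminate column u3 from the other rows.
Row 1 update in column u1: 1 − (-2/3)·0 = 1.

1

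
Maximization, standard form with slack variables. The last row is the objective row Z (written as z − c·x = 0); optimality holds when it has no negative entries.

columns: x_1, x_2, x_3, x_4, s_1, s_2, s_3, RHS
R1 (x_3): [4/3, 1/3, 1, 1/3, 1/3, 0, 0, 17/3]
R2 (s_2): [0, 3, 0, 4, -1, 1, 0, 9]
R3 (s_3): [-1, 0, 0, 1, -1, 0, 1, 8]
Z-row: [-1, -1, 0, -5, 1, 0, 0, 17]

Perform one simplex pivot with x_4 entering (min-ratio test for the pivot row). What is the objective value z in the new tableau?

Ratio test on column x_4 — row 1: (17/3)/(1/3) = 17; row 2: 9/4 = 9/4; row 3: 8/1 = 8. Minimum is 9/4 at row 2 (s_2 leaves); pivot element 4.
Pivot on row 2; the Z-row RHS becomes 17 − (-5)·(9/4) = 113/4.

113/4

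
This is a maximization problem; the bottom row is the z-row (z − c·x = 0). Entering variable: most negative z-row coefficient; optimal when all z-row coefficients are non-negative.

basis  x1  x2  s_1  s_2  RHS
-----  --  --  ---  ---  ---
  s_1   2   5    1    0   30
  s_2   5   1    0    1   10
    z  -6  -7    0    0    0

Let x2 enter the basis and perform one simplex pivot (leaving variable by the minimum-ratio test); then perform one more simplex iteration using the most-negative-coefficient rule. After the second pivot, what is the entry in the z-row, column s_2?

Ratio test on column x2 — row 1: 30/5 = 6; row 2: 10/1 = 10. Minimum is 6 at row 1 (s_1 leaves); pivot element 5.
Divide row 1 by 5; eliminate column x2 from the other rows.
Second iteration: most negative z-row entry is -16/5 in column x1, so x1 enters.
Ratio test on column x1 — row 1: 6/(2/5) = 15; row 2: 4/(23/5) = 20/23. Minimum is 20/23 at row 2 (s_2 leaves); pivot element 23/5.
Divide row 2 by 23/5; eliminate column x1 from the other rows.
After both pivots, the entry at the z-row, column s_2 is 16/23.

16/23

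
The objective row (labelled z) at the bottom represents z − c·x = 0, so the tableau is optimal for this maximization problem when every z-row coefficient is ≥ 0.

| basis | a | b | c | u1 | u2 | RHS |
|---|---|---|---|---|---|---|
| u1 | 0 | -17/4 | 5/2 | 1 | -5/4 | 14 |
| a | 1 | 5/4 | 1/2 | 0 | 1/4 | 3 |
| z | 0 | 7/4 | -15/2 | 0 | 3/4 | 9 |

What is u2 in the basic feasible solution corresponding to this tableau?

0

u2 is not in the basis, so in the current basic feasible solution u2 = 0.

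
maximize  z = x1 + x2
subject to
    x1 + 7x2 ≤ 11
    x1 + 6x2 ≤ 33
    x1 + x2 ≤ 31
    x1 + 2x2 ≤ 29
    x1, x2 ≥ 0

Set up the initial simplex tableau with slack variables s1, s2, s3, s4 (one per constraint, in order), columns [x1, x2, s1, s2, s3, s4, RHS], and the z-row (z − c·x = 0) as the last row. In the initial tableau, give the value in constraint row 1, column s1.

Slack s1 belongs to constraint 1; its column is the unit vector e_1, so the entry in row 1 is 1.

1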